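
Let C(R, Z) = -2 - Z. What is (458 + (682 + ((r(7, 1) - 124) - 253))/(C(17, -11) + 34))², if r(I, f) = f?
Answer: 400000000/1849 ≈ 2.1633e+5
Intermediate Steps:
(458 + (682 + ((r(7, 1) - 124) - 253))/(C(17, -11) + 34))² = (458 + (682 + ((1 - 124) - 253))/((-2 - 1*(-11)) + 34))² = (458 + (682 + (-123 - 253))/((-2 + 11) + 34))² = (458 + (682 - 376)/(9 + 34))² = (458 + 306/43)² = (20000/43)² = 400000000/1849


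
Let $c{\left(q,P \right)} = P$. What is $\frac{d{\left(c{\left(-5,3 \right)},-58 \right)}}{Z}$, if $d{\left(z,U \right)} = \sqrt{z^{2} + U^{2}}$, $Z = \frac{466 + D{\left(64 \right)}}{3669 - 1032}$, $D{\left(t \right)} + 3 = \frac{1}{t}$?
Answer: $\frac{168768 \sqrt{3373}}{29633} \approx 330.77$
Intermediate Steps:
$D{\left(t \right)} = -3 + \frac{1}{t}$
$Z = \frac{29633}{168768}$ ($Z = \frac{466 - \left(3 - \frac{1}{64}\right)}{3669 - 1032} = \frac{466 + \left(-3 + \frac{1}{64}\right)}{2637} = \left(466 - \frac{191}{64}\right) \frac{1}{2637} = \frac{29633}{64} \cdot \frac{1}{2637} = \frac{29633}{168768} \approx 0.17558$)
$d{\left(z,U \right)} = \sqrt{U^{2} + z^{2}}$
$\frac{d{\left(c{\left(-5,3 \right)},-58 \right)}}{Z} = \frac{\sqrt{\left(-58\right)^{2} + 3^{2}}}{\frac{29633}{168768}} = \sqrt{3364 + 9} \cdot \frac{168768}{29633} = \sqrt{3373} \cdot \frac{168768}{29633} = \frac{168768 \sqrt{3373}}{29633}$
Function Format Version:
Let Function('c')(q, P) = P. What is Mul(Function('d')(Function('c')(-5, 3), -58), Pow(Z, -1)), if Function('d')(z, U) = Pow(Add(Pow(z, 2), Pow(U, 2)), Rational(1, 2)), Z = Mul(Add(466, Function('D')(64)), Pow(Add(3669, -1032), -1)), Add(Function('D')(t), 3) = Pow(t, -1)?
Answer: Mul(Rational(168768, 29633), Pow(3373, Rational(1, 2))) ≈ 330.77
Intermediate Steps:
Function('D')(t) = Add(-3, Pow(t, -1))
Z = Rational(29633, 168768) (Z = Mul(Add(466, Add(-3, Pow(64, -1))), Pow(Add(3669, -1032), -1)) = Mul(Add(466, Add(-3, Rational(1, 64))), Pow(2637, -1)) = Mul(Add(466, Rational(-191, 64)), Rational(1, 2637)) = Mul(Rational(29633, 64), Rational(1, 2637)) = Rational(29633, 168768) ≈ 0.17558)
Function('d')(z, U) = Pow(Add(Pow(U, 2), Pow(z, 2)), Rational(1, 2))
Mul(Function('d')(Function('c')(-5, 3), -58), Pow(Z, -1)) = Mul(Pow(Add(Pow(-58, 2), Pow(3, 2)), Rational(1, 2)), Pow(Rational(29633, 168768), -1)) = Mul(Pow(Add(3364, 9), Rational(1, 2)), Rational(168768, 29633)) = Mul(Pow(3373, Rational(1, 2)), Rational(168768, 29633)) = Mul(Rational(168768, 29633), Pow(3373, Rational(1, 2)))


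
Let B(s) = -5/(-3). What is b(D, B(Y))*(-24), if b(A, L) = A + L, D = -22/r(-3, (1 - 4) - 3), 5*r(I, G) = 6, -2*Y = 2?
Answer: 400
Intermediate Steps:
Y = -1 (Y = -½*2 = -1)
r(I, G) = 6/5 (r(I, G) = (⅕)*6 = 6/5)
B(s) = 5/3 (B(s) = -5*(-⅓) = 5/3)
D = -55/3 (D = -22/6/5 = -22*⅚ = -55/3 ≈ -18.333)
b(D, B(Y))*(-24) = (-55/3 + 5/3)*(-24) = -50/3*(-24) = 400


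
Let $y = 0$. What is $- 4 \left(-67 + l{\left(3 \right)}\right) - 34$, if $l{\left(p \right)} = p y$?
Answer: $234$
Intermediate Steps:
$l{\left(p \right)} = 0$ ($l{\left(p \right)} = p 0 = 0$)
$- 4 \left(-67 + l{\left(3 \right)}\right) - 34 = - 4 \left(-67 + 0\right) - 34 = \left(-4\right) \left(-67\right) - 34 = 268 - 34 = 234$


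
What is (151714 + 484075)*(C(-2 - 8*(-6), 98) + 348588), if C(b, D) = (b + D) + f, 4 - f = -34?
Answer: 221744129530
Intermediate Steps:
f = 38 (f = 4 - 1*(-34) = 4 + 34 = 38)
C(b, D) = 38 + D + b (C(b, D) = (b + D) + 38 = (D + b) + 38 = 38 + D + b)
(151714 + 484075)*(C(-2 - 8*(-6), 98) + 348588) = (151714 + 484075)*((38 + 98 + (-2 - 8*(-6))) + 348588) = 635789*((38 + 98 + (-2 + 48)) + 348588) = 635789*((38 + 98 + 46) + 348588) = 635789*(182 + 348588) = 635789*348770 = 221744129530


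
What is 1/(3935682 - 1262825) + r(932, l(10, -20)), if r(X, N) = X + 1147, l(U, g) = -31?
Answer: 5556869704/2672857 ≈ 2079.0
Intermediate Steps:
r(X, N) = 1147 + X
1/(3935682 - 1262825) + r(932, l(10, -20)) = 1/(3935682 - 1262825) + (1147 + 932) = 1/2672857 + 2079 = 5556869704/2672857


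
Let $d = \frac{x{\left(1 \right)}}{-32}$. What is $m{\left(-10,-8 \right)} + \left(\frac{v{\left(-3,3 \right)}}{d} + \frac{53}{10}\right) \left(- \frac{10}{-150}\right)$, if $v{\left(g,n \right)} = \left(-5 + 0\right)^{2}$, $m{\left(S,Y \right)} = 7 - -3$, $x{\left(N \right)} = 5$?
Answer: $- \frac{47}{150} \approx -0.31333$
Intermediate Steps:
$m{\left(S,Y \right)} = 10$ ($m{\left(S,Y \right)} = 7 + 3 = 10$)
$v{\left(g,n \right)} = 25$ ($v{\left(g,n \right)} = \left(-5\right)^{2} = 25$)
$d = - \frac{5}{32}$ ($d = \frac{5}{-32} = 5 \left(- \frac{1}{32}\right) = - \frac{5}{32} \approx -0.15625$)
$m{\left(-10,-8 \right)} + \left(\frac{v{\left(-3,3 \right)}}{d} + \frac{53}{10}\right) \left(- \frac{10}{-150}\right) = 10 + \left(\frac{25}{- \frac{5}{32}} + \frac{53}{10}\right) \left(- \frac{10}{-150}\right) = 10 + \left(25 \left(- \frac{32}{5}\right) + 53 \cdot \frac{1}{10}\right) \left(\left(-10\right) \left(- \frac{1}{150}\right)\right) = 10 + \left(-160 + \frac{53}{10}\right) \frac{1}{15} = 10 - \frac{1547}{150} = - \frac{47}{150}$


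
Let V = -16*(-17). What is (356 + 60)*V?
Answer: 113152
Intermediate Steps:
V = 272
(356 + 60)*V = (356 + 60)*272 = 416*272 = 113152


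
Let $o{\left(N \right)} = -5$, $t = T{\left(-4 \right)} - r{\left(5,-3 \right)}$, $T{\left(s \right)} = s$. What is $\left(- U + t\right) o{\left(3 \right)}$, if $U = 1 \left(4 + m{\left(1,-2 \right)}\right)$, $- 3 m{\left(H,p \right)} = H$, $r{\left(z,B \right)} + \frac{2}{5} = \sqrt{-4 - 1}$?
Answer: $\frac{109}{3} + 5 i \sqrt{5} \approx 36.333 + 11.18 i$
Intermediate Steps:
$r{\left(z,B \right)} = - \frac{2}{5} + i \sqrt{5}$ ($r{\left(z,B \right)} = - \frac{2}{5} + \sqrt{-4 - 1} = - \frac{2}{5} + \sqrt{-5} = - \frac{2}{5} + i \sqrt{5}$)
$m{\left(H,p \right)} = - \frac{H}{3}$
$t = - \frac{18}{5} - i \sqrt{5}$ ($t = -4 - \left(- \frac{2}{5} + i \sqrt{5}\right) = -4 + \left(\frac{2}{5} - i \sqrt{5}\right) = - \frac{18}{5} - i \sqrt{5} \approx -3.6 - 2.2361 i$)
$U = \frac{11}{3}$ ($U = 1 \left(4 - \frac{1}{3}\right) = 1 \cdot \frac{11}{3} = \frac{11}{3} \approx 3.6667$)
$\left(- U + t\right) o{\left(3 \right)} = \left(\left(-1\right) \frac{11}{3} - \left(\frac{18}{5} + i \sqrt{5}\right)\right) \left(-5\right) = \left(- \frac{11}{3} - \left(\frac{18}{5} + i \sqrt{5}\right)\right) \left(-5\right) = \left(- \frac{109}{15} - i \sqrt{5}\right) \left(-5\right) = \frac{109}{3} + 5 i \sqrt{5}$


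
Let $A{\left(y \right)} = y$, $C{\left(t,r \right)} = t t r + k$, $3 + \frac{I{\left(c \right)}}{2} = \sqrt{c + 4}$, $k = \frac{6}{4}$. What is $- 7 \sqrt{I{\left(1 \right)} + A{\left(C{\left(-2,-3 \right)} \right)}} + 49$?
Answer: $49 - \frac{7 \sqrt{-66 + 8 \sqrt{5}}}{2} \approx 49.0 - 24.277 i$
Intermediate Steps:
$k = \frac{3}{2}$ ($k = 6 \cdot \frac{1}{4} = \frac{3}{2} \approx 1.5$)
$I{\left(c \right)} = -6 + 2 \sqrt{4 + c}$ ($I{\left(c \right)} = -6 + 2 \sqrt{c + 4} = -6 + 2 \sqrt{4 + c}$)
$C{\left(t,r \right)} = \frac{3}{2} + r t^{2}$ ($C{\left(t,r \right)} = t t r + \frac{3}{2} = t^{2} r + \frac{3}{2} = r t^{2} + \frac{3}{2} = \frac{3}{2} + r t^{2}$)
$- 7 \sqrt{I{\left(1 \right)} + A{\left(C{\left(-2,-3 \right)} \right)}} + 49 = - 7 \sqrt{\left(-6 + 2 \sqrt{4 + 1}\right) + \left(\frac{3}{2} - 3 \left(-2\right)^{2}\right)} + 49 = - 7 \sqrt{\left(-6 + 2 \sqrt{5}\right) + \left(\frac{3}{2} - 12\right)} + 49 = - 7 \sqrt{\left(-6 + 2 \sqrt{5}\right) - \frac{21}{2}} + 49 = - 7 \sqrt{- \frac{33}{2} + 2 \sqrt{5}} + 49 = 49 - 7 \sqrt{- \frac{33}{2} + 2 \sqrt{5}}$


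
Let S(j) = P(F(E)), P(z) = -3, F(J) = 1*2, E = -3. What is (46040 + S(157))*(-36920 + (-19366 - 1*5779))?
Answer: -2857286405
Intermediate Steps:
F(J) = 2
S(j) = -3
(46040 + S(157))*(-36920 + (-19366 - 1*5779)) = (46040 - 3)*(-36920 + (-19366 - 1*5779)) = 46037*(-36920 + (-19366 - 5779)) = 46037*(-36920 - 25145) = 46037*(-62065) = -2857286405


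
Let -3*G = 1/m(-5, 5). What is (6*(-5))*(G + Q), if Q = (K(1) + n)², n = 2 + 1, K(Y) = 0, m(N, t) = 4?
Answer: -535/2 ≈ -267.50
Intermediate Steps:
n = 3
Q = 9 (Q = (0 + 3)² = 3² = 9)
G = -1/12 (G = -⅓/4 = -⅓*¼ = -1/12 ≈ -0.083333)
(6*(-5))*(G + Q) = (6*(-5))*(-1/12 + 9) = -30*107/12 = -535/2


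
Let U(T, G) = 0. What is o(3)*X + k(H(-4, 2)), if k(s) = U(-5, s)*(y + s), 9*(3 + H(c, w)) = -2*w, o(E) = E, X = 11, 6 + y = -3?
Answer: 33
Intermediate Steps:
y = -9 (y = -6 - 3 = -9)
H(c, w) = -3 - 2*w/9 (H(c, w) = -3 + (-2*w)/9 = -3 - 2*w/9)
k(s) = 0 (k(s) = 0*(-9 + s) = 0)
o(3)*X + k(H(-4, 2)) = 3*11 + 0 = 33 + 0 = 33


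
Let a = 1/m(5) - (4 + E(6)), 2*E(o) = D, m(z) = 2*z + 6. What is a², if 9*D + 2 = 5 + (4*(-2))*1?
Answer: 277729/20736 ≈ 13.394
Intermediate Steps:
m(z) = 6 + 2*z
D = -5/9 (D = -2/9 + (5 + (4*(-2))*1)/9 = -2/9 + (5 - 8*1)/9 = -2/9 + (5 - 8)/9 = -2/9 + (⅑)*(-3) = -2/9 - ⅓ = -5/9 ≈ -0.55556)
E(o) = -5/18 (E(o) = (½)*(-5/9) = -5/18)
a = -527/144 (a = 1/(6 + 2*5) - (4 - 5/18) = 1/(6 + 10) - 1*67/18 = 1/16 - 67/18 = -527/144 ≈ -3.6597)
a² = (-527/144)² = 277729/20736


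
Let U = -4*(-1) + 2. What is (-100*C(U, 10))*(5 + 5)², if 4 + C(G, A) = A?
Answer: -60000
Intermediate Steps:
U = 6 (U = 4 + 2 = 6)
C(G, A) = -4 + A
(-100*C(U, 10))*(5 + 5)² = (-100*(-4 + 10))*(5 + 5)² = -100*6*10² = -600*100 = -60000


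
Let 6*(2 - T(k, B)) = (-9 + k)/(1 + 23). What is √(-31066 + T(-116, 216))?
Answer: I*√4473091/12 ≈ 176.25*I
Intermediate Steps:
T(k, B) = 33/16 - k/144 (T(k, B) = 2 - (-9 + k)/(6*(1 + 23)) = 2 - (-9 + k)/(6*24) = 2 - (-3/8 + k/24)/6 = 2 + (1/16 - k/144) = 33/16 - k/144)
√(-31066 + T(-116, 216)) = √(-31066 + (33/16 - 1/144*(-116))) = √(-31066 + (33/16 + 29/36)) = √(-31066 + 413/144) = √(-4473091/144) = I*√4473091/12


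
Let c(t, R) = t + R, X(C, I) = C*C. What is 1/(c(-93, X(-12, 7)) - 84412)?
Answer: -1/84361 ≈ -1.1854e-5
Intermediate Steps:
X(C, I) = C²
c(t, R) = R + t
1/(c(-93, X(-12, 7)) - 84412) = 1/(((-12)² - 93) - 84412) = 1/((144 - 93) - 84412) = 1/(51 - 84412) = 1/(-84361) = -1/84361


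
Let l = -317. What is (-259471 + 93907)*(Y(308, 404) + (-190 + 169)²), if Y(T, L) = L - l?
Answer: -192385368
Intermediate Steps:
Y(T, L) = 317 + L (Y(T, L) = L - 1*(-317) = L + 317 = 317 + L)
(-259471 + 93907)*(Y(308, 404) + (-190 + 169)²) = (-259471 + 93907)*((317 + 404) + (-190 + 169)²) = -165564*(721 + (-21)²) = -165564*(721 + 441) = -165564*1162 = -192385368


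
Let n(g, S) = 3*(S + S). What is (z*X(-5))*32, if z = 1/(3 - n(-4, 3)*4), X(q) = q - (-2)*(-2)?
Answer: 96/23 ≈ 4.1739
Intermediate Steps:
n(g, S) = 6*S (n(g, S) = 3*(2*S) = 6*S)
X(q) = -4 + q (X(q) = q - 1*4 = q - 4 = -4 + q)
z = -1/69 (z = 1/(3 - 6*3*4) = 1/(3 - 1*18*4) = 1/(3 - 18*4) = 1/(3 - 72) = 1/(-69) = -1/69 ≈ -0.014493)
(z*X(-5))*32 = -(-4 - 5)/69*32 = -1/69*(-9)*32 = (3/23)*32 = 96/23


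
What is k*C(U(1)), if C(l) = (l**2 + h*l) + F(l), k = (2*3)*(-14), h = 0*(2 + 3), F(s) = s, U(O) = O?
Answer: -168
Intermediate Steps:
h = 0 (h = 0*5 = 0)
k = -84 (k = 6*(-14) = -84)
C(l) = l + l**2 (C(l) = (l**2 + 0*l) + l = (l**2 + 0) + l = l**2 + l = l + l**2)
k*C(U(1)) = -84*(1 + 1) = -84*2 = -168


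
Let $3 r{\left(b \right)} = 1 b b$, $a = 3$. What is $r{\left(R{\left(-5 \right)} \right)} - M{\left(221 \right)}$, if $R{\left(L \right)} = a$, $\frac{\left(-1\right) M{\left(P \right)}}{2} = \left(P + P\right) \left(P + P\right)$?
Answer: $390731$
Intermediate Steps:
$M{\left(P \right)} = - 8 P^{2}$ ($M{\left(P \right)} = - 2 \left(P + P\right) \left(P + P\right) = - 2 \cdot 2 P 2 P = - 2 \cdot 4 P^{2} = - 8 P^{2}$)
$R{\left(L \right)} = 3$
$r{\left(b \right)} = \frac{b^{2}}{3}$ ($r{\left(b \right)} = \frac{1 b b}{3} = \frac{b b}{3} = \frac{b^{2}}{3}$)
$r{\left(R{\left(-5 \right)} \right)} - M{\left(221 \right)} = \frac{3^{2}}{3} - - 8 \cdot 221^{2} = \frac{1}{3} \cdot 9 - \left(-8\right) 48841 = 3 - -390728 = 3 + 390728 = 390731$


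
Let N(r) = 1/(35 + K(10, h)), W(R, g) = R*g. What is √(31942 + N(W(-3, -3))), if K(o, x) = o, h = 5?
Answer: √7186955/15 ≈ 178.72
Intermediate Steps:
N(r) = 1/45 (N(r) = 1/(35 + 10) = 1/45)
√(31942 + N(W(-3, -3))) = √(31942 + 1/45) = √(1437391/45) = √7186955/15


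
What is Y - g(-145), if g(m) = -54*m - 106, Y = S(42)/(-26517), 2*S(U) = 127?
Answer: -409634743/53034 ≈ -7724.0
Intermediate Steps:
S(U) = 127/2 (S(U) = (½)*127 = 127/2)
Y = -127/53034 (Y = (127/2)/(-26517) = (127/2)*(-1/26517) = -127/53034 ≈ -0.0023947)
g(m) = -106 - 54*m
Y - g(-145) = -127/53034 - (-106 - 54*(-145)) = -127/53034 - (-106 + 7830) = -127/53034 - 1*7724 = -127/53034 - 7724 = -409634743/53034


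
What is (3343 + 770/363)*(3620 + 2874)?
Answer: 716866166/33 ≈ 2.1723e+7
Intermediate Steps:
(3343 + 770/363)*(3620 + 2874) = (3343 + 770*(1/363))*6494 = (3343 + 70/33)*6494 = (110389/33)*6494 = 716866166/33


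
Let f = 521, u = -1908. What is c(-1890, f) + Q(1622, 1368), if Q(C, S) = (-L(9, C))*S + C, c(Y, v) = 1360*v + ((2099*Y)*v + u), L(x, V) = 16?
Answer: -2066177924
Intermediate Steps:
c(Y, v) = -1908 + 1360*v + 2099*Y*v (c(Y, v) = 1360*v + ((2099*Y)*v - 1908) = 1360*v + (2099*Y*v - 1908) = 1360*v + (-1908 + 2099*Y*v) = -1908 + 1360*v + 2099*Y*v)
Q(C, S) = C - 16*S (Q(C, S) = (-1*16)*S + C = -16*S + C = C - 16*S)
c(-1890, f) + Q(1622, 1368) = (-1908 + 1360*521 + 2099*(-1890)*521) + (1622 - 16*1368) = (-1908 + 708560 - 2066864310) + (1622 - 21888) = -2066157658 - 20266 = -2066177924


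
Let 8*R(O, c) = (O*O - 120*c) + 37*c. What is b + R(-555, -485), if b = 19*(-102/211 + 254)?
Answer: 10202233/211 ≈ 48352.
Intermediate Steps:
R(O, c) = -83*c/8 + O**2/8 (R(O, c) = ((O*O - 120*c) + 37*c)/8 = ((O**2 - 120*c) + 37*c)/8 = (O**2 - 83*c)/8 = -83*c/8 + O**2/8)
b = 1016348/211 (b = 19*(-102*1/211 + 254) = 19*(-102/211 + 254) = 19*(53492/211) = 1016348/211 ≈ 4816.8)
b + R(-555, -485) = 1016348/211 + (-83/8*(-485) + (1/8)*(-555)**2) = 1016348/211 + (40255/8 + (1/8)*308025) = 1016348/211 + (40255/8 + 308025/8) = 1016348/211 + 43535 = 10202233/211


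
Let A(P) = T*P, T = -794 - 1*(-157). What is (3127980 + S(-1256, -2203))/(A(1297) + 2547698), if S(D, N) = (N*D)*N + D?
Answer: -6092503780/1721509 ≈ -3539.0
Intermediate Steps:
S(D, N) = D + D*N² (S(D, N) = (D*N)*N + D = D*N² + D = D + D*N²)
T = -637 (T = -794 + 157 = -637)
A(P) = -637*P
(3127980 + S(-1256, -2203))/(A(1297) + 2547698) = (3127980 - 1256*(1 + (-2203)²))/(-637*1297 + 2547698) = (3127980 - 1256*(1 + 4853209))/(-826189 + 2547698) = (3127980 - 1256*4853210)/1721509 = (3127980 - 6095631760)*(1/1721509) = -6092503780*1/1721509 = -6092503780/1721509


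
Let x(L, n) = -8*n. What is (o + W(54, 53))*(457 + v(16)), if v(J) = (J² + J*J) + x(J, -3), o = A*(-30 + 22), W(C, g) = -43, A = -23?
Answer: 140013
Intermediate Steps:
o = 184 (o = -23*(-30 + 22) = -23*(-8) = 184)
v(J) = 24 + 2*J² (v(J) = (J² + J*J) - 8*(-3) = (J² + J²) + 24 = 2*J² + 24 = 24 + 2*J²)
(o + W(54, 53))*(457 + v(16)) = (184 - 43)*(457 + (24 + 2*16²)) = 141*(457 + (24 + 2*256)) = 141*(457 + (24 + 512)) = 141*(457 + 536) = 141*993 = 140013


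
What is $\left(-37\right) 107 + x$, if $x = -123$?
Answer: $-4082$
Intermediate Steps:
$\left(-37\right) 107 + x = \left(-37\right) 107 - 123 = -3959 - 123 = -4082$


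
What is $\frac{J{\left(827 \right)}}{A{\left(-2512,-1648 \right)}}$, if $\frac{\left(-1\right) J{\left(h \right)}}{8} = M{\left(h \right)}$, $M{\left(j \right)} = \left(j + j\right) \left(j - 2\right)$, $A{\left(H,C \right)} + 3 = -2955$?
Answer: $\frac{1819400}{493} \approx 3690.5$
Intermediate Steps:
$A{\left(H,C \right)} = -2958$ ($A{\left(H,C \right)} = -3 - 2955 = -2958$)
$M{\left(j \right)} = 2 j \left(-2 + j\right)$
$J{\left(h \right)} = - 16 h \left(-2 + h\right)$ ($J{\left(h \right)} = - 8 \cdot 2 h \left(-2 + h\right) = - 16 h \left(-2 + h\right)$)
$\frac{J{\left(827 \right)}}{A{\left(-2512,-1648 \right)}} = \frac{16 \cdot 827 \left(2 - 827\right)}{-2958} = 16 \cdot 827 \left(2 - 827\right) \left(- \frac{1}{2958}\right) = 16 \cdot 827 \left(-825\right) \left(- \frac{1}{2958}\right) = \left(-10916400\right) \left(- \frac{1}{2958}\right) = \frac{1819400}{493}$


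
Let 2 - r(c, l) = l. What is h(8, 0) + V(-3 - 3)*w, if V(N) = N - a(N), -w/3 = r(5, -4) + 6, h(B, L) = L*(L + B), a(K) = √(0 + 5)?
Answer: 216 + 36*√5 ≈ 296.50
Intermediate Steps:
r(c, l) = 2 - l
a(K) = √5
h(B, L) = L*(B + L)
w = -36 (w = -3*((2 - 1*(-4)) + 6) = -3*((2 + 4) + 6) = -3*(6 + 6) = -3*12 = -36)
V(N) = N - √5
h(8, 0) + V(-3 - 3)*w = 0*(8 + 0) + ((-3 - 3) - √5)*(-36) = 0*8 + (-6 - √5)*(-36) = 0 + (216 + 36*√5) = 216 + 36*√5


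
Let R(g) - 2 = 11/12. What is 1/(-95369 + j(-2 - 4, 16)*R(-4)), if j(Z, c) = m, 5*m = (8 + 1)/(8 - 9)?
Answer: -4/381497 ≈ -1.0485e-5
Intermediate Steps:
m = -9/5 (m = ((8 + 1)/(8 - 9))/5 = (9/(-1))/5 = (9*(-1))/5 = (⅕)*(-9) = -9/5 ≈ -1.8000)
j(Z, c) = -9/5
R(g) = 35/12 (R(g) = 2 + 11/12 = 35/12)
1/(-95369 + j(-2 - 4, 16)*R(-4)) = 1/(-95369 - 9/5*35/12) = 1/(-95369 - 21/4) = 1/(-381497/4) = -4/381497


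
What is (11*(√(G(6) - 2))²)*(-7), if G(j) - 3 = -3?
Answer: 154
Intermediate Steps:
G(j) = 0 (G(j) = 3 - 3 = 0)
(11*(√(G(6) - 2))²)*(-7) = (11*(√(0 - 2))²)*(-7) = (11*(√(-2))²)*(-7) = (11*(I*√2)²)*(-7) = (11*(-2))*(-7) = -22*(-7) = 154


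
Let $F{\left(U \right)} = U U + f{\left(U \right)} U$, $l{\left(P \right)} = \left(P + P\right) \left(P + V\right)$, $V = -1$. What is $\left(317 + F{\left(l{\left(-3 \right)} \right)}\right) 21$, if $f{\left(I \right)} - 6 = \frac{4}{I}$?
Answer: $21861$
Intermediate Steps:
$l{\left(P \right)} = 2 P \left(-1 + P\right)$ ($l{\left(P \right)} = \left(P + P\right) \left(P - 1\right) = 2 P \left(-1 + P\right)$)
$f{\left(I \right)} = 6 + \frac{4}{I}$
$F{\left(U \right)} = U^{2} + U \left(6 + \frac{4}{U}\right)$ ($F{\left(U \right)} = U U + \left(6 + \frac{4}{U}\right) U = U^{2} + U \left(6 + \frac{4}{U}\right)$)
$\left(317 + F{\left(l{\left(-3 \right)} \right)}\right) 21 = \left(317 + \left(4 + \left(2 \left(-3\right) \left(-1 - 3\right)\right)^{2} + 6 \cdot 2 \left(-3\right) \left(-1 - 3\right)\right)\right) 21 = \left(317 + \left(4 + \left(2 \left(-3\right) \left(-4\right)\right)^{2} + 6 \cdot 2 \left(-3\right) \left(-4\right)\right)\right) 21 = \left(317 + \left(4 + 24^{2} + 6 \cdot 24\right)\right) 21 = \left(317 + \left(4 + 576 + 144\right)\right) 21 = \left(317 + 724\right) 21 = 1041 \cdot 21 = 21861$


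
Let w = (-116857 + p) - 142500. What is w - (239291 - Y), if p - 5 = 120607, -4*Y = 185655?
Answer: -1697799/4 ≈ -4.2445e+5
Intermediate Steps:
Y = -185655/4 (Y = -¼*185655 = -185655/4 ≈ -46414.)
p = 120612 (p = 5 + 120607 = 120612)
w = -138745 (w = (-116857 + 120612) - 142500 = 3755 - 142500 = -138745)
w - (239291 - Y) = -138745 - (239291 - 1*(-185655/4)) = -138745 - (239291 + 185655/4) = -138745 - 1*1142819/4 = -138745 - 1142819/4 = -1697799/4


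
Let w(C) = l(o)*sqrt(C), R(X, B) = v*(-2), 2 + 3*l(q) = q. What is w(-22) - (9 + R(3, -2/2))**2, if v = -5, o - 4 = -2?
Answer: -361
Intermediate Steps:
o = 2 (o = 4 - 2 = 2)
l(q) = -2/3 + q/3
R(X, B) = 10 (R(X, B) = -5*(-2) = 10)
w(C) = 0 (w(C) = (-2/3 + (1/3)*2)*sqrt(C) = (-2/3 + 2/3)*sqrt(C) = 0*sqrt(C) = 0)
w(-22) - (9 + R(3, -2/2))**2 = 0 - (9 + 10)**2 = 0 - 1*19**2 = 0 - 1*361 = 0 - 361 = -361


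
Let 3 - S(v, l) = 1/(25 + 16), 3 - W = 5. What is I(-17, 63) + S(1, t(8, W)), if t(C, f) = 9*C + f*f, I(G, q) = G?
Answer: -575/41 ≈ -14.024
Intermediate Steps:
W = -2 (W = 3 - 1*5 = 3 - 5 = -2)
t(C, f) = f² + 9*C (t(C, f) = 9*C + f² = f² + 9*C)
S(v, l) = 122/41 (S(v, l) = 3 - 1/(25 + 16) = 3 - 1/41 = 122/41)
I(-17, 63) + S(1, t(8, W)) = -17 + 122/41 = -575/41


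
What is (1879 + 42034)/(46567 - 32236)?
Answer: 43913/14331 ≈ 3.0642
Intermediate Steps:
(1879 + 42034)/(46567 - 32236) = 43913/14331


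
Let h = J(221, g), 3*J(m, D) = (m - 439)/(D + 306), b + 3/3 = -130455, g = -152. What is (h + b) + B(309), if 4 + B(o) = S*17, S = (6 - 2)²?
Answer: -30073537/231 ≈ -1.3019e+5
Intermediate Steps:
b = -130456 (b = -1 - 130455 = -130456)
J(m, D) = (-439 + m)/(3*(306 + D)) (J(m, D) = ((m - 439)/(D + 306))/3 = ((-439 + m)/(306 + D))/3 = (-439 + m)/(3*(306 + D)))
h = -109/231 (h = (-439 + 221)/(3*(306 - 152)) = (⅓)*(-218)/154 = (⅓)*(1/154)*(-218) = -109/231 ≈ -0.47186)
S = 16 (S = 4² = 16)
B(o) = 268 (B(o) = -4 + 16*17 = -4 + 272 = 268)
(h + b) + B(309) = (-109/231 - 130456) + 268 = -30135445/231 + 268 = -30073537/231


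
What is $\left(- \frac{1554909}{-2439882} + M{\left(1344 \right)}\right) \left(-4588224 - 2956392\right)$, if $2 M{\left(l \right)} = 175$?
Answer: $- \frac{90134933842208}{135549} \approx -6.6496 \cdot 10^{8}$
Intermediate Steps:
$M{\left(l \right)} = \frac{175}{2}$ ($M{\left(l \right)} = \frac{1}{2} \cdot 175 = \frac{175}{2}$)
$\left(- \frac{1554909}{-2439882} + M{\left(1344 \right)}\right) \left(-4588224 - 2956392\right) = \left(- \frac{1554909}{-2439882} + \frac{175}{2}\right) \left(-4588224 - 2956392\right) = \left(\left(-1554909\right) \left(- \frac{1}{2439882}\right) + \frac{175}{2}\right) \left(-7544616\right) = \left(\frac{518303}{813294} + \frac{175}{2}\right) \left(-7544616\right) = \frac{35840764}{406647} \left(-7544616\right) = - \frac{90134933842208}{135549}$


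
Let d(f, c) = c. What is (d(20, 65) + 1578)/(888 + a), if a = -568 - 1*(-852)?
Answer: 1643/1172 ≈ 1.4019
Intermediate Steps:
a = 284 (a = -568 + 852 = 284)
(d(20, 65) + 1578)/(888 + a) = (65 + 1578)/(888 + 284) = 1643/1172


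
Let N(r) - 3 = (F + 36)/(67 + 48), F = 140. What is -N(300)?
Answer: -521/115 ≈ -4.5304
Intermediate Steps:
N(r) = 521/115 (N(r) = 3 + (140 + 36)/(67 + 48) = 3 + 176/115 = 521/115)
-N(300) = -1*521/115 = -521/115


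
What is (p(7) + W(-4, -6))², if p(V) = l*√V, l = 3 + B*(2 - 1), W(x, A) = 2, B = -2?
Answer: (2 + √7)² ≈ 21.583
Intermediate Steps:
l = 1 (l = 3 - 2*(2 - 1) = 3 - 2*1 = 3 - 2 = 1)
p(V) = √V (p(V) = 1*√V = √V)
(p(7) + W(-4, -6))² = (√7 + 2)² = (2 + √7)²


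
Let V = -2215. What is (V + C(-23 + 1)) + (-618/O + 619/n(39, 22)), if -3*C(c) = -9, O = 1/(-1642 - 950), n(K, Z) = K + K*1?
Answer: 124772851/78 ≈ 1.5997e+6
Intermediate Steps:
n(K, Z) = 2*K (n(K, Z) = K + K = 2*K)
O = -1/2592 (O = 1/(-2592) = -1/2592 ≈ -0.00038580)
C(c) = 3 (C(c) = -⅓*(-9) = 3)
(V + C(-23 + 1)) + (-618/O + 619/n(39, 22)) = (-2215 + 3) + (-618/(-1/2592) + 619/((2*39))) = -2212 + (-618*(-2592) + 619/78) = -2212 + (1601856 + 619*(1/78)) = -2212 + (1601856 + 619/78) = -2212 + 124945387/78 = 124772851/78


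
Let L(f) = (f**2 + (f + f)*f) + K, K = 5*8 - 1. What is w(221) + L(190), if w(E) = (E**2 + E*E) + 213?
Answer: 206234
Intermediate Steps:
K = 39 (K = 40 - 1 = 39)
w(E) = 213 + 2*E**2 (w(E) = (E**2 + E**2) + 213 = 2*E**2 + 213 = 213 + 2*E**2)
L(f) = 39 + 3*f**2 (L(f) = (f**2 + (f + f)*f) + 39 = (f**2 + (2*f)*f) + 39 = (f**2 + 2*f**2) + 39 = 3*f**2 + 39 = 39 + 3*f**2)
w(221) + L(190) = (213 + 2*221**2) + (39 + 3*190**2) = (213 + 2*48841) + (39 + 3*36100) = (213 + 97682) + (39 + 108300) = 97895 + 108339 = 206234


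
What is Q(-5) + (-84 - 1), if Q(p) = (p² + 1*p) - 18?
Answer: -83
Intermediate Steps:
Q(p) = -18 + p + p² (Q(p) = (p² + p) - 18 = (p + p²) - 18 = -18 + p + p²)
Q(-5) + (-84 - 1) = (-18 - 5 + (-5)²) + (-84 - 1) = (-18 - 5 + 25) - 85 = 2 - 85 = -83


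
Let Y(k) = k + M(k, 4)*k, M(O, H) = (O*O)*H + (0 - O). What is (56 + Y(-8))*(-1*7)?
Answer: 14448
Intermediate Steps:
M(O, H) = -O + H*O**2 (M(O, H) = O**2*H - O = H*O**2 - O = -O + H*O**2)
Y(k) = k + k**2*(-1 + 4*k) (Y(k) = k + (k*(-1 + 4*k))*k = k + k**2*(-1 + 4*k))
(56 + Y(-8))*(-1*7) = (56 - 8*(1 - 8*(-1 + 4*(-8))))*(-1*7) = (56 - 8*(1 - 8*(-1 - 32)))*(-7) = (56 - 8*(1 - 8*(-33)))*(-7) = (56 - 8*(1 + 264))*(-7) = (56 - 8*265)*(-7) = (56 - 2120)*(-7) = -2064*(-7) = 14448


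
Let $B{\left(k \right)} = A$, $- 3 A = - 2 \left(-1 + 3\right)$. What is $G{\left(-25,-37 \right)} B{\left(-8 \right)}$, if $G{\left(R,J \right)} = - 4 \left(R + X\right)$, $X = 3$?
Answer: $\frac{352}{3} \approx 117.33$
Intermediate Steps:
$G{\left(R,J \right)} = -12 - 4 R$ ($G{\left(R,J \right)} = - 4 \left(R + 3\right) = - 4 \left(3 + R\right) = -12 - 4 R$)
$A = \frac{4}{3}$ ($A = - \frac{\left(-2\right) \left(-1 + 3\right)}{3} = - \frac{\left(-2\right) 2}{3} = \left(- \frac{1}{3}\right) \left(-4\right) = \frac{4}{3} \approx 1.3333$)
$B{\left(k \right)} = \frac{4}{3}$
$G{\left(-25,-37 \right)} B{\left(-8 \right)} = \left(-12 - -100\right) \frac{4}{3} = \left(-12 + 100\right) \frac{4}{3} = 88 \cdot \frac{4}{3} = \frac{352}{3}$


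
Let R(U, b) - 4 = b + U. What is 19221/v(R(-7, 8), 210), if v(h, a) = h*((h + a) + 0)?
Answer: 447/25 ≈ 17.880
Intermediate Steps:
R(U, b) = 4 + U + b (R(U, b) = 4 + (b + U) = 4 + (U + b) = 4 + U + b)
v(h, a) = h*(a + h) (v(h, a) = h*((a + h) + 0) = h*(a + h))
19221/v(R(-7, 8), 210) = 19221/(((4 - 7 + 8)*(210 + (4 - 7 + 8)))) = 19221/((5*(210 + 5))) = 19221/((5*215)) = 19221/1075 = 19221*(1/1075) = 447/25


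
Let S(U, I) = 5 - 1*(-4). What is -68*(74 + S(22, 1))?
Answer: -5644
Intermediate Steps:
S(U, I) = 9 (S(U, I) = 5 + 4 = 9)
-68*(74 + S(22, 1)) = -68*(74 + 9) = -68*83 = -5644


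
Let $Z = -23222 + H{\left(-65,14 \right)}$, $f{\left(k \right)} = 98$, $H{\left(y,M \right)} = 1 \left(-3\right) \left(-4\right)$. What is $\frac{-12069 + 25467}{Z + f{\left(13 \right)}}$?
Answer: $- \frac{2233}{3852} \approx -0.5797$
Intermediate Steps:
$H{\left(y,M \right)} = 12$ ($H{\left(y,M \right)} = \left(-3\right) \left(-4\right) = 12$)
$Z = -23210$ ($Z = -23222 + 12 = -23210$)
$\frac{-12069 + 25467}{Z + f{\left(13 \right)}} = \frac{-12069 + 25467}{-23210 + 98} = \frac{13398}{-23112} = 13398 \left(- \frac{1}{23112}\right) = - \frac{2233}{3852}$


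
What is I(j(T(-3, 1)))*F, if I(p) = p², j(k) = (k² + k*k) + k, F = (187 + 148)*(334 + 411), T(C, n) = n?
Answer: 2246175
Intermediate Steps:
F = 249575 (F = 335*745 = 249575)
j(k) = k + 2*k² (j(k) = (k² + k²) + k = 2*k² + k = k + 2*k²)
I(j(T(-3, 1)))*F = (1*(1 + 2*1))²*249575 = (1*(1 + 2))²*249575 = (1*3)²*249575 = 3²*249575 = 9*249575 = 2246175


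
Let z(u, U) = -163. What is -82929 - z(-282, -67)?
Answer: -82766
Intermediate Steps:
-82929 - z(-282, -67) = -82929 - 1*(-163) = -82929 + 163 = -82766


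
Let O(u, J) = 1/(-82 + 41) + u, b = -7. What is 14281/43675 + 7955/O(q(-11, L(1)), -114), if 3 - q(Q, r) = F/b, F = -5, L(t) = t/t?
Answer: 99723005744/28345075 ≈ 3518.2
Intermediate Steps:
L(t) = 1
q(Q, r) = 16/7 (q(Q, r) = 3 - (-5)/(-7) = 3 - (-5)*(-1)/7 = 3 - 1*5/7 = 3 - 5/7 = 16/7)
O(u, J) = -1/41 + u (O(u, J) = 1/(-41) + u = -1/41 + u)
14281/43675 + 7955/O(q(-11, L(1)), -114) = 14281/43675 + 7955/(-1/41 + 16/7) = 14281*(1/43675) + 7955/(649/287) = 14281/43675 + 7955*(287/649) = 14281/43675 + 2283085/649 = 99723005744/28345075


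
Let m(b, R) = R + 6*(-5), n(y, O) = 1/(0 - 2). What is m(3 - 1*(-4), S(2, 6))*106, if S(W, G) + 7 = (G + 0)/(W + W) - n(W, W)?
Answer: -3710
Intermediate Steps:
n(y, O) = -½ (n(y, O) = 1/(-2) = -½)
S(W, G) = -13/2 + G/(2*W) (S(W, G) = -7 + ((G + 0)/(W + W) - 1*(-½)) = -7 + (G/((2*W)) + ½) = -7 + (G*(1/(2*W)) + ½) = -7 + (G/(2*W) + ½) = -7 + (½ + G/(2*W)) = -13/2 + G/(2*W))
m(b, R) = -30 + R (m(b, R) = R - 30 = -30 + R)
m(3 - 1*(-4), S(2, 6))*106 = (-30 + (½)*(6 - 13*2)/2)*106 = (-30 + (½)*(½)*(6 - 26))*106 = (-30 + (½)*(½)*(-20))*106 = (-30 - 5)*106 = -35*106 = -3710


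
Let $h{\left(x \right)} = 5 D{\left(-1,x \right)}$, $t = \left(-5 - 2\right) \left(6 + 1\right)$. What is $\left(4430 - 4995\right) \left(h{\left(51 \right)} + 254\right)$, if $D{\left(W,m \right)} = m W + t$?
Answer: $138990$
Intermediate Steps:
$t = -49$ ($t = \left(-7\right) 7 = -49$)
$D{\left(W,m \right)} = -49 + W m$ ($D{\left(W,m \right)} = m W - 49 = W m - 49 = -49 + W m$)
$h{\left(x \right)} = -245 - 5 x$ ($h{\left(x \right)} = 5 \left(-49 - x\right) = -245 - 5 x$)
$\left(4430 - 4995\right) \left(h{\left(51 \right)} + 254\right) = \left(4430 - 4995\right) \left(\left(-245 - 255\right) + 254\right) = - 565 \left(\left(-245 - 255\right) + 254\right) = - 565 \left(-500 + 254\right) = \left(-565\right) \left(-246\right) = 138990$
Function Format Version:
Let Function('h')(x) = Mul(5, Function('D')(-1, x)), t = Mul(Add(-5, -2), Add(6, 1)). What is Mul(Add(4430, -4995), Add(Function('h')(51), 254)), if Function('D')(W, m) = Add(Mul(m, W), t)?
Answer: 138990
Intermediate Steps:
t = -49 (t = Mul(-7, 7) = -49)
Function('D')(W, m) = Add(-49, Mul(W, m)) (Function('D')(W, m) = Add(Mul(m, W), -49) = Add(Mul(W, m), -49) = Add(-49, Mul(W, m)))
Function('h')(x) = Add(-245, Mul(-5, x)) (Function('h')(x) = Mul(5, Add(-49, Mul(-1, x))) = Add(-245, Mul(-5, x)))
Mul(Add(4430, -4995), Add(Function('h')(51), 254)) = Mul(Add(4430, -4995), Add(Add(-245, Mul(-5, 51)), 254)) = Mul(-565, Add(Add(-245, -255), 254)) = Mul(-565, Add(-500, 254)) = Mul(-565, -246) = 138990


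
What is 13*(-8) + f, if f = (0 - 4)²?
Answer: -88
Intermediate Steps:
f = 16 (f = (-4)² = 16)
13*(-8) + f = 13*(-8) + 16 = -104 + 16 = -88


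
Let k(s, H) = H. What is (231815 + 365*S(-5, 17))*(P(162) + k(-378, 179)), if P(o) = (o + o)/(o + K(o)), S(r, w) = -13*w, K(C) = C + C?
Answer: 81469850/3 ≈ 2.7157e+7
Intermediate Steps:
K(C) = 2*C
P(o) = ⅔ (P(o) = (o + o)/(o + 2*o) = (2*o)/((3*o)) = (2*o)*(1/(3*o)) = ⅔)
(231815 + 365*S(-5, 17))*(P(162) + k(-378, 179)) = (231815 + 365*(-13*17))*(⅔ + 179) = (231815 + 365*(-221))*(539/3) = (231815 - 80665)*(539/3) = 151150*(539/3) = 81469850/3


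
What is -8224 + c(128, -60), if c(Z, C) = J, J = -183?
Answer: -8407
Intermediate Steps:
c(Z, C) = -183
-8224 + c(128, -60) = -8224 - 183 = -8407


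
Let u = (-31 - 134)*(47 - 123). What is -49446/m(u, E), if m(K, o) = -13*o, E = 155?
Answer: 49446/2015 ≈ 24.539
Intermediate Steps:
u = 12540 (u = -165*(-76) = 12540)
-49446/m(u, E) = -49446/((-13*155)) = -49446/(-2015) = -49446*(-1/2015) = 49446/2015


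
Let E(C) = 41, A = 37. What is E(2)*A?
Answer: 1517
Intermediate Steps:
E(2)*A = 41*37 = 1517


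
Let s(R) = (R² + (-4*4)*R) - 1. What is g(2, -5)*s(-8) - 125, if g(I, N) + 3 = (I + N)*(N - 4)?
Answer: 4459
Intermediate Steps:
g(I, N) = -3 + (-4 + N)*(I + N) (g(I, N) = -3 + (I + N)*(N - 4) = -3 + (I + N)*(-4 + N) = -3 + (-4 + N)*(I + N))
s(R) = -1 + R² - 16*R (s(R) = (R² - 16*R) - 1 = -1 + R² - 16*R)
g(2, -5)*s(-8) - 125 = (-3 + (-5)² - 4*2 - 4*(-5) + 2*(-5))*(-1 + (-8)² - 16*(-8)) - 125 = (-3 + 25 - 8 + 20 - 10)*(-1 + 64 + 128) - 125 = 24*191 - 125 = 4584 - 125 = 4459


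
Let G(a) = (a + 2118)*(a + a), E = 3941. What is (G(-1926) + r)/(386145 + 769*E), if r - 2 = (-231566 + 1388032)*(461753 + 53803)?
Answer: 298111122757/1708387 ≈ 1.7450e+5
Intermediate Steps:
r = 596222985098 (r = 2 + (-231566 + 1388032)*(461753 + 53803) = 2 + 1156466*515556 = 2 + 596222985096 = 596222985098)
G(a) = 2*a*(2118 + a) (G(a) = (2118 + a)*(2*a) = 2*a*(2118 + a))
(G(-1926) + r)/(386145 + 769*E) = (2*(-1926)*(2118 - 1926) + 596222985098)/(386145 + 769*3941) = (2*(-1926)*192 + 596222985098)/(386145 + 3030629) = (-739584 + 596222985098)/3416774 = 596222245514*(1/3416774) = 298111122757/1708387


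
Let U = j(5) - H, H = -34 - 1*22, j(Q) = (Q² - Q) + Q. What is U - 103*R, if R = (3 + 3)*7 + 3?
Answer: -4554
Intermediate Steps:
j(Q) = Q²
H = -56 (H = -34 - 22 = -56)
U = 81 (U = 5² - 1*(-56) = 25 + 56 = 81)
R = 45 (R = 6*7 + 3 = 42 + 3 = 45)
U - 103*R = 81 - 103*45 = 81 - 4635 = -4554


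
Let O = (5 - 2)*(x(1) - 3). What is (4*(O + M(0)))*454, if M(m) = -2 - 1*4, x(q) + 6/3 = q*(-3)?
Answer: -54480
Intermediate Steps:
x(q) = -2 - 3*q (x(q) = -2 + q*(-3) = -2 - 3*q)
O = -24 (O = (5 - 2)*((-2 - 3*1) - 3) = 3*((-2 - 3) - 3) = 3*(-5 - 3) = 3*(-8) = -24)
M(m) = -6 (M(m) = -2 - 4 = -6)
(4*(O + M(0)))*454 = (4*(-24 - 6))*454 = (4*(-30))*454 = -120*454 = -54480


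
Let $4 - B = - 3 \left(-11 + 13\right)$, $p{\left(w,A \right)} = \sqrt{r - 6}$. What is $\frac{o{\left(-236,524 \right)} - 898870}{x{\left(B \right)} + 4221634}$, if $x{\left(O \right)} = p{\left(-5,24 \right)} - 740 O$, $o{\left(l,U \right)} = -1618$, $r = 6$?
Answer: $- \frac{450244}{2107117} \approx -0.21368$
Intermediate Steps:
$p{\left(w,A \right)} = 0$ ($p{\left(w,A \right)} = \sqrt{6 - 6} = \sqrt{0} = 0$)
$B = 10$ ($B = 4 - - 3 \left(-11 + 13\right) = 4 - \left(-3\right) 2 = 4 - -6 = 4 + 6 = 10$)
$x{\left(O \right)} = - 740 O$ ($x{\left(O \right)} = 0 - 740 O = - 740 O$)
$\frac{o{\left(-236,524 \right)} - 898870}{x{\left(B \right)} + 4221634} = \frac{-1618 - 898870}{\left(-740\right) 10 + 4221634} = - \frac{900488}{-7400 + 4221634} = - \frac{900488}{4214234} = \left(-900488\right) \frac{1}{4214234} = - \frac{450244}{2107117}$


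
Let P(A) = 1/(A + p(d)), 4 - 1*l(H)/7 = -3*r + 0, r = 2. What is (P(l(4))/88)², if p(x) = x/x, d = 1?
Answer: 1/39037504 ≈ 2.5616e-8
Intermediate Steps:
l(H) = 70 (l(H) = 28 - 7*(-3*2 + 0) = 28 - 7*(-6 + 0) = 28 - 7*(-6) = 28 + 42 = 70)
p(x) = 1
P(A) = 1/(1 + A) (P(A) = 1/(A + 1) = 1/(1 + A))
(P(l(4))/88)² = (1/((1 + 70)*88))² = ((1/88)/71)² = ((1/71)*(1/88))² = (1/6248)² = 1/39037504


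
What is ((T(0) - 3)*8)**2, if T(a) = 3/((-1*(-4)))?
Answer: 324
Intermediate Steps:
T(a) = 3/4
((T(0) - 3)*8)**2 = ((3/4 - 3)*8)**2 = (-9/4*8)**2 = (-18)**2 = 324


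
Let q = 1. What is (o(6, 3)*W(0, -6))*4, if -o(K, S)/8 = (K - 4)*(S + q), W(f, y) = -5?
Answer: 1280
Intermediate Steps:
o(K, S) = -8*(1 + S)*(-4 + K) (o(K, S) = -8*(K - 4)*(S + 1) = -8*(-4 + K)*(1 + S) = -8*(1 + S)*(-4 + K))
(o(6, 3)*W(0, -6))*4 = ((32 - 8*6 + 32*3 - 8*6*3)*(-5))*4 = ((32 - 48 + 96 - 144)*(-5))*4 = -64*(-5)*4 = 320*4 = 1280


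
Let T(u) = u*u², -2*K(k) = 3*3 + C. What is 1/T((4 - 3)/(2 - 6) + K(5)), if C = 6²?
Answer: -64/753571 ≈ -8.4929e-5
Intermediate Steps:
C = 36
K(k) = -45/2 (K(k) = -(3*3 + 36)/2 = -(9 + 36)/2 = -½*45 = -45/2)
T(u) = u³
1/T((4 - 3)/(2 - 6) + K(5)) = 1/(((4 - 3)/(2 - 6) - 45/2)³) = 1/((1/(-4) - 45/2)³) = 1/((1*(-¼) - 45/2)³) = 1/((-¼ - 45/2)³) = 1/((-91/4)³) = 1/(-753571/64) = -64/753571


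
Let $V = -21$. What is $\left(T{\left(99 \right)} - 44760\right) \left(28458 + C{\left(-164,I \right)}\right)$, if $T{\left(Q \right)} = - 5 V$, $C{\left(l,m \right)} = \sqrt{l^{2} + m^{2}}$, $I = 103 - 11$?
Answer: $-1270791990 - 178620 \sqrt{2210} \approx -1.2792 \cdot 10^{9}$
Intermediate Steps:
$I = 92$ ($I = 103 - 11 = 92$)
$T{\left(Q \right)} = 105$ ($T{\left(Q \right)} = \left(-5\right) \left(-21\right) = 105$)
$\left(T{\left(99 \right)} - 44760\right) \left(28458 + C{\left(-164,I \right)}\right) = \left(105 - 44760\right) \left(28458 + \sqrt{\left(-164\right)^{2} + 92^{2}}\right) = - 44655 \left(28458 + \sqrt{26896 + 8464}\right) = - 44655 \left(28458 + \sqrt{35360}\right) = - 44655 \left(28458 + 4 \sqrt{2210}\right) = -1270791990 - 178620 \sqrt{2210}$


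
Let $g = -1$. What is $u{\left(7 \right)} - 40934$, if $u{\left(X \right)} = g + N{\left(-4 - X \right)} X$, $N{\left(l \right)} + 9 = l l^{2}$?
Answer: $-50315$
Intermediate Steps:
$N{\left(l \right)} = -9 + l^{3}$ ($N{\left(l \right)} = -9 + l l^{2} = -9 + l^{3}$)
$u{\left(X \right)} = -1 + X \left(-9 + \left(-4 - X\right)^{3}\right)$ ($u{\left(X \right)} = -1 + \left(-9 + \left(-4 - X\right)^{3}\right) X = -1 + X \left(-9 + \left(-4 - X\right)^{3}\right)$)
$u{\left(7 \right)} - 40934 = \left(-1 - 7 \left(9 + \left(4 + 7\right)^{3}\right)\right) - 40934 = \left(-1 - 7 \left(9 + 11^{3}\right)\right) - 40934 = \left(-1 - 7 \left(9 + 1331\right)\right) - 40934 = \left(-1 - 7 \cdot 1340\right) - 40934 = \left(-1 - 9380\right) - 40934 = -9381 - 40934 = -50315$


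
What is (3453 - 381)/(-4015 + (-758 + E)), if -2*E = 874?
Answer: -1536/2605 ≈ -0.58963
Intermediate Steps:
E = -437 (E = -1/2*874 = -437)
(3453 - 381)/(-4015 + (-758 + E)) = (3453 - 381)/(-4015 + (-758 - 437)) = 3072/(-4015 - 1195) = 3072/(-5210) = 3072*(-1/5210) = -1536/2605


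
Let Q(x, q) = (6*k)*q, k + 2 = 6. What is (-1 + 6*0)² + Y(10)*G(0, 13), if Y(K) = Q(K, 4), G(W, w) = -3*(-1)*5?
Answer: 1441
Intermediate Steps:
k = 4 (k = -2 + 6 = 4)
Q(x, q) = 24*q (Q(x, q) = (6*4)*q = 24*q)
G(W, w) = 15 (G(W, w) = 3*5 = 15)
Y(K) = 96 (Y(K) = 24*4 = 96)
(-1 + 6*0)² + Y(10)*G(0, 13) = (-1 + 6*0)² + 96*15 = (-1 + 0)² + 1440 = (-1)² + 1440 = 1 + 1440 = 1441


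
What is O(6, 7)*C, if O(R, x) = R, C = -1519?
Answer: -9114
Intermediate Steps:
O(6, 7)*C = 6*(-1519) = -9114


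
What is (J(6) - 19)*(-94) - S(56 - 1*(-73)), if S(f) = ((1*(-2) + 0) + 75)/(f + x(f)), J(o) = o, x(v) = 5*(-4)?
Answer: 133125/109 ≈ 1221.3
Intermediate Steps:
x(v) = -20
S(f) = 73/(-20 + f) (S(f) = ((1*(-2) + 0) + 75)/(f - 20) = ((-2 + 0) + 75)/(-20 + f) = (-2 + 75)/(-20 + f) = 73/(-20 + f))
(J(6) - 19)*(-94) - S(56 - 1*(-73)) = (6 - 19)*(-94) - 73/(-20 + (56 - 1*(-73))) = -13*(-94) - 73/(-20 + (56 + 73)) = 1222 - 73/(-20 + 129) = 1222 - 73/109 = 133125/109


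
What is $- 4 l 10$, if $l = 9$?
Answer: $-360$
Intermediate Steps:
$- 4 l 10 = \left(-4\right) 9 \cdot 10 = \left(-36\right) 10 = -360$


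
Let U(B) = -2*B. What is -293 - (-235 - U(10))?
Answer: -78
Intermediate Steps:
-293 - (-235 - U(10)) = -293 - (-235 - (-2)*10) = -293 - (-235 - 1*(-20)) = -293 - (-235 + 20) = -293 - 1*(-215) = -293 + 215 = -78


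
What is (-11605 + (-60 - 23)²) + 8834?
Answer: 4118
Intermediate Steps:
(-11605 + (-60 - 23)²) + 8834 = (-11605 + (-83)²) + 8834 = (-11605 + 6889) + 8834 = -4716 + 8834 = 4118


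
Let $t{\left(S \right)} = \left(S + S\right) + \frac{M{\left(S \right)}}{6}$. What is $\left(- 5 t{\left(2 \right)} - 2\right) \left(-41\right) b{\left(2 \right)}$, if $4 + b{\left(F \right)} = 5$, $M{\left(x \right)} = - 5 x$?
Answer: $\frac{1681}{3} \approx 560.33$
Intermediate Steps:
$t{\left(S \right)} = \frac{7 S}{6}$ ($t{\left(S \right)} = \left(S + S\right) + \frac{\left(-5\right) S}{6} = 2 S + - 5 S \frac{1}{6} = 2 S - \frac{5 S}{6} = \frac{7 S}{6}$)
$b{\left(F \right)} = 1$ ($b{\left(F \right)} = -4 + 5 = 1$)
$\left(- 5 t{\left(2 \right)} - 2\right) \left(-41\right) b{\left(2 \right)} = \left(- 5 \cdot \frac{7}{6} \cdot 2 - 2\right) \left(-41\right) 1 = \left(\left(-5\right) \frac{7}{3} - 2\right) \left(-41\right) 1 = \left(- \frac{35}{3} - 2\right) \left(-41\right) 1 = \left(- \frac{41}{3}\right) \left(-41\right) 1 = \frac{1681}{3} \cdot 1 = \frac{1681}{3}$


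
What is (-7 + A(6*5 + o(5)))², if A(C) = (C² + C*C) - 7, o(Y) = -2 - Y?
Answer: 1089936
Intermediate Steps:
A(C) = -7 + 2*C² (A(C) = (C² + C²) - 7 = 2*C² - 7 = -7 + 2*C²)
(-7 + A(6*5 + o(5)))² = (-7 + (-7 + 2*(6*5 + (-2 - 1*5))²))² = (-7 + (-7 + 2*(30 + (-2 - 5))²))² = (-7 + (-7 + 2*(30 - 7)²))² = (-7 + (-7 + 2*23²))² = (-7 + (-7 + 2*529))² = (-7 + (-7 + 1058))² = (-7 + 1051)² = 1044² = 1089936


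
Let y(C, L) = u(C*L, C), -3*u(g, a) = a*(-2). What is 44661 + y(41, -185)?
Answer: 134065/3 ≈ 44688.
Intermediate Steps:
u(g, a) = 2*a/3 (u(g, a) = -a*(-2)/3 = -(-2)*a/3 = 2*a/3)
y(C, L) = 2*C/3
44661 + y(41, -185) = 44661 + (⅔)*41 = 44661 + 82/3 = 134065/3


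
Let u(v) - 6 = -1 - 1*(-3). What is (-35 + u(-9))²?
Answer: 729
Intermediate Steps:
u(v) = 8 (u(v) = 6 + (-1 - 1*(-3)) = 6 + (-1 + 3) = 6 + 2 = 8)
(-35 + u(-9))² = (-35 + 8)² = (-27)² = 729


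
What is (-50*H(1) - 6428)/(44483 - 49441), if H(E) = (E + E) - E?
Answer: 3239/2479 ≈ 1.3066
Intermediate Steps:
H(E) = E (H(E) = 2*E - E = E)
(-50*H(1) - 6428)/(44483 - 49441) = (-50*1 - 6428)/(44483 - 49441) = (-50 - 6428)/(-4958) = -6478*(-1/4958) = 3239/2479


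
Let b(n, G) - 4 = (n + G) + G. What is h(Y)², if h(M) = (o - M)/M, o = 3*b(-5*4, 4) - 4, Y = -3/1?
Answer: 625/9 ≈ 69.444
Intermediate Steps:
b(n, G) = 4 + n + 2*G (b(n, G) = 4 + ((n + G) + G) = 4 + ((G + n) + G) = 4 + (n + 2*G) = 4 + n + 2*G)
Y = -3 (Y = -3*1 = -3)
o = -28 (o = 3*(4 - 5*4 + 2*4) - 4 = 3*(4 - 20 + 8) - 4 = 3*(-8) - 4 = -24 - 4 = -28)
h(M) = (-28 - M)/M
h(Y)² = ((-28 - 1*(-3))/(-3))² = (-(-28 + 3)/3)² = (-⅓*(-25))² = (25/3)² = 625/9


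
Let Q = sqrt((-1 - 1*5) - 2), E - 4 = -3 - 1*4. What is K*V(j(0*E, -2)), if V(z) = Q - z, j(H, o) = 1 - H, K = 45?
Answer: -45 + 90*I*sqrt(2) ≈ -45.0 + 127.28*I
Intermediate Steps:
E = -3 (E = 4 + (-3 - 1*4) = 4 + (-3 - 4) = 4 - 7 = -3)
Q = 2*I*sqrt(2) (Q = sqrt((-1 - 5) - 2) = sqrt(-6 - 2) = sqrt(-8) = 2*I*sqrt(2) ≈ 2.8284*I)
V(z) = -z + 2*I*sqrt(2) (V(z) = 2*I*sqrt(2) - z = -z + 2*I*sqrt(2))
K*V(j(0*E, -2)) = 45*(-(1 - 0*(-3)) + 2*I*sqrt(2)) = 45*(-(1 - 1*0) + 2*I*sqrt(2)) = 45*(-(1 + 0) + 2*I*sqrt(2)) = 45*(-1*1 + 2*I*sqrt(2)) = 45*(-1 + 2*I*sqrt(2)) = -45 + 90*I*sqrt(2)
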